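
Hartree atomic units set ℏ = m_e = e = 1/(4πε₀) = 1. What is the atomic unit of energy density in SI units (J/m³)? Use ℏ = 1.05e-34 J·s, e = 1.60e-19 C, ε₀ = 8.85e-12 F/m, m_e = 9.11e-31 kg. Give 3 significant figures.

Dimensional analysis gives u_au = E_h/a₀³ = m_e⁴e¹⁰/((4πε₀)⁵ℏ⁸).
E_h = 4.38e-18 J
a₀ = 5.26e-11 m
E_h/a₀³ = 3.01e13 J/m³

3.01e13 J/m³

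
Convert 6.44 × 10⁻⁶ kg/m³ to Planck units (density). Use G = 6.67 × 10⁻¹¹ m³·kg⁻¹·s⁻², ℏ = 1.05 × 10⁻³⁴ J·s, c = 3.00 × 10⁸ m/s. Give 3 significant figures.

1.24 × 10⁻¹⁰²

Planck density: ρ_P = c⁵/(ℏG²) = 5.20 × 10⁹⁶ kg/m³.
6.44 × 10⁻⁶ / 5.20 × 10⁹⁶ = 1.24 × 10⁻¹⁰²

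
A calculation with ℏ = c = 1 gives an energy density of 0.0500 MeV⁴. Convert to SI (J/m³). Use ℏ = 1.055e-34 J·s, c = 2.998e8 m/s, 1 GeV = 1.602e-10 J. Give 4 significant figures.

1.041e24 J/m³

[E]/[L]³ = [E]⁴/(ℏc)³; restore (ℏc)⁻³.
1 GeV⁴ → 1/(ℏc)³ × (1 GeV in J)⁴ = 2.082e37 J/m³.
Convert the energy scale: 0.0500 MeV⁴ = 5.00e-14 GeV⁴.
Result: 5.00e-14 × 2.082e37 = 1.041e24 J/m³.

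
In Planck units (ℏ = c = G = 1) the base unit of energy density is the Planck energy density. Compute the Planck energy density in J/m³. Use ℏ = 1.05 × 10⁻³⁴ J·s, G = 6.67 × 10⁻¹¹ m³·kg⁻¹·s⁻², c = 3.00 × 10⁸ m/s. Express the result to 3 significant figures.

4.68 × 10¹¹³ J/m³

u_P = c⁷/(ℏG²)
  = 2.19 × 10⁵⁹ / 4.67 × 10⁻⁵⁵
  = 4.68 × 10¹¹³ J/m³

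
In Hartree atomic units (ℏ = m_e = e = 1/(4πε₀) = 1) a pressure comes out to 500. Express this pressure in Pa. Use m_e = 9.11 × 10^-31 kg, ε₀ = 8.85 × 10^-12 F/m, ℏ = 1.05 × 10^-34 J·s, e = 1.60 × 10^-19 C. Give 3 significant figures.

1.51 × 10^16 Pa

One atomic unit of pressure: P_au = E_h/a₀³ = m_e⁴e¹⁰/((4πε₀)⁵ℏ⁸) = 3.01 × 10^13 Pa.
500 × 3.01 × 10^13 Pa = 1.51 × 10^16 Pa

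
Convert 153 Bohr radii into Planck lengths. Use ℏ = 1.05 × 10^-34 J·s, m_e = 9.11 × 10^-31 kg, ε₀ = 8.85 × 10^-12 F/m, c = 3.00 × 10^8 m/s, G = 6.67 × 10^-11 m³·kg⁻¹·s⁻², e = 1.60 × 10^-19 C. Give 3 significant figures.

4.99 × 10^26

Bohr radius: a₀ = 4πε₀ℏ²/(m_e e²) = 5.26 × 10^-11 m
Planck length: ℓ_P = √(ℏG/c³) = 1.61 × 10^-35 m
153 × 5.26 × 10^-11 / 1.61 × 10^-35 = 4.99 × 10^26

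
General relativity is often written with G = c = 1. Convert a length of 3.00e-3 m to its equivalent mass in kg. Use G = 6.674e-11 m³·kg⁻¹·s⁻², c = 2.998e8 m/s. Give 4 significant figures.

4.040e24 kg

Length → mass via c²/G.
3.00e-3 m × (c²/G) = 4.040e24 kg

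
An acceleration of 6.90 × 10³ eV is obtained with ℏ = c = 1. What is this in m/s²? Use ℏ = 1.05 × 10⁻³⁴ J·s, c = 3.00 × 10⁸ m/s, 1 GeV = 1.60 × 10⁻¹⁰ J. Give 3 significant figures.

3.15 × 10²⁷ m/s²

Acceleration is [L]/[T]² = c·[E]/ℏ.
1 GeV → c/ℏ × (1 GeV in J) = 4.57 × 10³² m/s².
Convert the energy scale: 6.90 × 10³ eV = 6.90 × 10⁻⁶ GeV.
Result: 6.90 × 10⁻⁶ × 4.57 × 10³² = 3.15 × 10²⁷ m/s².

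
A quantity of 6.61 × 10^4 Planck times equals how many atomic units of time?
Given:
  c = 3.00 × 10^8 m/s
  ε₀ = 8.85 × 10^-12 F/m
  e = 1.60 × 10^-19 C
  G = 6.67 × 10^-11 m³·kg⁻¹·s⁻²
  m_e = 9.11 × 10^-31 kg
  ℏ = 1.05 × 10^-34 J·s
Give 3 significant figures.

1.48 × 10^-22

Planck time: t_P = √(ℏG/c⁵) = 5.37 × 10^-44 s
atomic unit of time: τ_au = (4πε₀)²ℏ³/(m_e e⁴) = 2.40 × 10^-17 s
6.61 × 10^4 × 5.37 × 10^-44 / 2.40 × 10^-17 = 1.48 × 10^-22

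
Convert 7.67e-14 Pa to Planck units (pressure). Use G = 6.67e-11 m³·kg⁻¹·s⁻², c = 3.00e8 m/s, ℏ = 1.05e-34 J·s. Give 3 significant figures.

1.64e-127

Planck pressure: p_P = c⁷/(ℏG²) = 4.68e113 Pa.
7.67e-14 / 4.68e113 = 1.64e-127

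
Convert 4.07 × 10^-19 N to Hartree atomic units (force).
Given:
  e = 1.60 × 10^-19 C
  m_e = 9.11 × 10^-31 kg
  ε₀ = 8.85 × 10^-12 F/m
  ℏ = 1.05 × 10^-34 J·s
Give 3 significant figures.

atomic unit of force: F_au = E_h/a₀ = m_e²e⁶/((4πε₀)³ℏ⁴) = 8.33 × 10^-8 N.
4.07 × 10^-19 / 8.33 × 10^-8 = 4.89 × 10^-12

4.89 × 10^-12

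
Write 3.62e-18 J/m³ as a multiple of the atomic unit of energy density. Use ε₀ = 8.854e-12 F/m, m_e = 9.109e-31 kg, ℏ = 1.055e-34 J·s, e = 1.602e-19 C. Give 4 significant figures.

1.236e-31

atomic unit of energy density: u_au = E_h/a₀³ = m_e⁴e¹⁰/((4πε₀)⁵ℏ⁸) = 2.929e13 J/m³.
3.62e-18 / 2.929e13 = 1.236e-31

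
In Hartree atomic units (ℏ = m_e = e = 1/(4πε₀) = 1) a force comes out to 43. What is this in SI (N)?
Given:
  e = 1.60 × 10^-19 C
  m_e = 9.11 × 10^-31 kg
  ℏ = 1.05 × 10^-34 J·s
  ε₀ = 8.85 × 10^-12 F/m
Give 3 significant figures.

3.58 × 10^-6 N

One atomic unit of force: F_au = E_h/a₀ = m_e²e⁶/((4πε₀)³ℏ⁴) = 8.33 × 10^-8 N.
43 × 8.33 × 10^-8 N = 3.58 × 10^-6 N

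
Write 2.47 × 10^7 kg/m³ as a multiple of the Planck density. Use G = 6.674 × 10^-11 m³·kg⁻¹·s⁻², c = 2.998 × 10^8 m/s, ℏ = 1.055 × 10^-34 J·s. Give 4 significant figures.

Planck density: ρ_P = c⁵/(ℏG²) = 5.154 × 10^96 kg/m³.
2.47 × 10^7 / 5.154 × 10^96 = 4.793 × 10^-90

4.793 × 10^-90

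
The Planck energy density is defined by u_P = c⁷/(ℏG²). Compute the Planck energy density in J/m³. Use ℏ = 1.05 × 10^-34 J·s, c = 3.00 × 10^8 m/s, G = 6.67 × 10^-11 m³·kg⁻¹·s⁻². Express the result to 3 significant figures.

4.68 × 10^113 J/m³

u_P = c⁷/(ℏG²)
  = 2.19 × 10^59 / 4.67 × 10^-55
  = 4.68 × 10^113 J/m³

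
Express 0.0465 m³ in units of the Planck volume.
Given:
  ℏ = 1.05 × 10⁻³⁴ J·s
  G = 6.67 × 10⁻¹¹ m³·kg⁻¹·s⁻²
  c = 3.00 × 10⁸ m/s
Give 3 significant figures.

1.11 × 10¹⁰³

Planck volume: V_P = (ℏG/c³)^(3/2) = 4.18 × 10⁻¹⁰⁵ m³.
0.0465 / 4.18 × 10⁻¹⁰⁵ = 1.11 × 10¹⁰³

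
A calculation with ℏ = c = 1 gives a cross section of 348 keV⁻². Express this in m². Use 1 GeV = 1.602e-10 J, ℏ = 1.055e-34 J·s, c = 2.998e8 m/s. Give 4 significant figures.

1.357e-17 m²

Area is [L]² = [E]⁻²·(ℏc)²; restore (ℏc)².
1 GeV⁻² → (ℏc)² × (1 GeV in J)⁻² = 3.898e-32 m².
Convert the energy scale: 348 keV⁻² = 3.48e14 GeV⁻².
Result: 3.48e14 × 3.898e-32 = 1.357e-17 m².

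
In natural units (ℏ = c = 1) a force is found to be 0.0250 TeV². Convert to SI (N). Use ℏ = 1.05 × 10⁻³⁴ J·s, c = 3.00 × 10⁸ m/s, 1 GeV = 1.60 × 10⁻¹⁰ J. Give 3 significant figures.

2.03 × 10¹⁰ N

Force is [E]/[L] = [E]²/(ℏc); restore (ℏc)⁻¹.
1 GeV² → 1/(ℏc) × (1 GeV in J)² = 8.13 × 10⁵ N.
Convert the energy scale: 0.0250 TeV² = 2.50 × 10⁴ GeV².
Result: 2.50 × 10⁴ × 8.13 × 10⁵ = 2.03 × 10¹⁰ N.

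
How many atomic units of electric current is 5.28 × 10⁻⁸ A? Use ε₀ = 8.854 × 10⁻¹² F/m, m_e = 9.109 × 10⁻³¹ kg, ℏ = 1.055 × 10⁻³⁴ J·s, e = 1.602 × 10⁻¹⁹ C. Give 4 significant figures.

atomic unit of electric current: I_au = e E_h/ℏ = m_e e⁵/((4πε₀)²ℏ³) = 6.612 × 10⁻³ A.
5.28 × 10⁻⁸ / 6.612 × 10⁻³ = 7.986 × 10⁻⁶

7.986 × 10⁻⁶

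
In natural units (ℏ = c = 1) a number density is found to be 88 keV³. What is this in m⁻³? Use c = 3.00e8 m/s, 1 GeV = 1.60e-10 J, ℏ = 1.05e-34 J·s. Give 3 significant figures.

Number density is [L]⁻³ = [E]³/(ℏc)³.
1 GeV³ → 1/(ℏc)³ × (1 GeV in J)³ = 1.31e47 m⁻³.
Convert the energy scale: 88 keV³ = 8.80e-17 GeV³.
Result: 8.80e-17 × 1.31e47 = 1.15e31 m⁻³.

1.15e31 m⁻³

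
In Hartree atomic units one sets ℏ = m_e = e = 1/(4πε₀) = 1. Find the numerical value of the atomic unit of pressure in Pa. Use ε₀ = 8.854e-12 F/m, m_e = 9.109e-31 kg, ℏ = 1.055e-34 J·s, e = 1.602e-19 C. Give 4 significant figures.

P_au = E_h/a₀³ = m_e⁴e¹⁰/((4πε₀)⁵ℏ⁸)
E_h = 4.354e-18 J
a₀ = 5.297e-11 m
E_h/a₀³ = 2.929e13 Pa

2.929e13 Pa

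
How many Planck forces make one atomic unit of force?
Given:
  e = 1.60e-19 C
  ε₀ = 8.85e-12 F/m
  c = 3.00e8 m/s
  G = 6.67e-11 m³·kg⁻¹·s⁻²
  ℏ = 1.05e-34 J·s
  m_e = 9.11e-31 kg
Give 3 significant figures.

6.86e-52

atomic unit of force: F_au = E_h/a₀ = m_e²e⁶/((4πε₀)³ℏ⁴) = 8.33e-8 N
Planck force: F_P = c⁴/G = 1.21e44 N
ratio = 8.33e-8 / 1.21e44 = 6.86e-52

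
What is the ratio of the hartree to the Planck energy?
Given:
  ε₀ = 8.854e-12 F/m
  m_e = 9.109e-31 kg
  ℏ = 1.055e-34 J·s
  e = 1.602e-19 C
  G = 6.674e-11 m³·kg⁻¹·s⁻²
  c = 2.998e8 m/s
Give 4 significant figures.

2.225e-27

hartree: E_h = m_e e⁴/(4πε₀ℏ)² = 4.354e-18 J
Planck energy: E_P = √(ℏc⁵/G) = 1.957e9 J
ratio = 4.354e-18 / 1.957e9 = 2.225e-27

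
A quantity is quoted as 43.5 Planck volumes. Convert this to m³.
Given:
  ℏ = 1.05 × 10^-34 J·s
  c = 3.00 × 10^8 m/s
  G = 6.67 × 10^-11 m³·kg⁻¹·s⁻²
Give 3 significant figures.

One Planck volume: V_P = (ℏG/c³)^(3/2) = 4.18 × 10^-105 m³.
43.5 × 4.18 × 10^-105 m³ = 1.82 × 10^-103 m³

1.82 × 10^-103 m³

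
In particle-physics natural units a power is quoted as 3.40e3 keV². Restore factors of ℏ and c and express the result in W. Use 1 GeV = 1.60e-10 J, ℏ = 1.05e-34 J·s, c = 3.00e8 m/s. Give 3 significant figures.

8.29e5 W

Power is [E]/[T] = [E]²/ℏ.
1 GeV² → 1/ℏ × (1 GeV in J)² = 2.44e14 W.
Convert the energy scale: 3.40e3 keV² = 3.40e-9 GeV².
Result: 3.40e-9 × 2.44e14 = 8.29e5 W.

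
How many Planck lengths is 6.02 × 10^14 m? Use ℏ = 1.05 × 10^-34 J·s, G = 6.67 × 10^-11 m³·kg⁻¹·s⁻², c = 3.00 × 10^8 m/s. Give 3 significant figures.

3.74 × 10^49

Planck length: ℓ_P = √(ℏG/c³) = 1.61 × 10^-35 m.
6.02 × 10^14 / 1.61 × 10^-35 = 3.74 × 10^49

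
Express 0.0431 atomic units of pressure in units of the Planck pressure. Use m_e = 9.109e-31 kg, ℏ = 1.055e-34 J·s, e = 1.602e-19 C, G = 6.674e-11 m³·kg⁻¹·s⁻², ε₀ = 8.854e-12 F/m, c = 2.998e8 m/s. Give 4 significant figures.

atomic unit of pressure: P_au = E_h/a₀³ = m_e⁴e¹⁰/((4πε₀)⁵ℏ⁸) = 2.929e13 Pa
Planck pressure: p_P = c⁷/(ℏG²) = 4.632e113 Pa
0.0431 × 2.929e13 / 4.632e113 = 2.725e-102

2.725e-102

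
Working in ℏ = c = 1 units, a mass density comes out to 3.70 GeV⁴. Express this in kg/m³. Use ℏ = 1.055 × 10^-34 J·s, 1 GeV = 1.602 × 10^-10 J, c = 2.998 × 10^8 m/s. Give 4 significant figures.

Mass density is [E]/(c²[L]³) = [E]⁴/(ℏ³c⁵).
1 GeV⁴ → 1/(ℏ³c⁵) × (1 GeV in J)⁴ = 2.316 × 10^20 kg/m³.
Result: 3.70 × 2.316 × 10^20 = 8.569 × 10^20 kg/m³.

8.569 × 10^20 kg/m³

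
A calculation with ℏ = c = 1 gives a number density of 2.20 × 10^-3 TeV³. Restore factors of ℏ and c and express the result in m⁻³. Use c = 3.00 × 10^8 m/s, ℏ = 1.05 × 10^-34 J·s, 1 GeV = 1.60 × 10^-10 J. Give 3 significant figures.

Number density is [L]⁻³ = [E]³/(ℏc)³.
1 GeV³ → 1/(ℏc)³ × (1 GeV in J)³ = 1.31 × 10^47 m⁻³.
Convert the energy scale: 2.20 × 10^-3 TeV³ = 2.20 × 10^6 GeV³.
Result: 2.20 × 10^6 × 1.31 × 10^47 = 2.88 × 10^53 m⁻³.

2.88 × 10^53 m⁻³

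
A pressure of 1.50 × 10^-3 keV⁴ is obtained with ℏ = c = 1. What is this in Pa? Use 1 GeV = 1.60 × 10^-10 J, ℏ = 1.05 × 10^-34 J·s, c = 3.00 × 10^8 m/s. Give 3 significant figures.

3.15 × 10^10 Pa

Pressure is [E]/[L]³ = [E]⁴/(ℏc)³.
1 GeV⁴ → 1/(ℏc)³ × (1 GeV in J)⁴ = 2.10 × 10^37 Pa.
Convert the energy scale: 1.50 × 10^-3 keV⁴ = 1.50 × 10^-27 GeV⁴.
Result: 1.50 × 10^-27 × 2.10 × 10^37 = 3.15 × 10^10 Pa.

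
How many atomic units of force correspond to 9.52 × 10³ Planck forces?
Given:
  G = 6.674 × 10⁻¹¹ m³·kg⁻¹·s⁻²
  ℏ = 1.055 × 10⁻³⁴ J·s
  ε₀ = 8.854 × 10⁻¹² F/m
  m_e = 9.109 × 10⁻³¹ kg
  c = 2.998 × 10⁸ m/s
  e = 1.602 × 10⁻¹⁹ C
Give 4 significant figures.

Planck force: F_P = c⁴/G = 1.210 × 10⁴⁴ N
atomic unit of force: F_au = E_h/a₀ = m_e²e⁶/((4πε₀)³ℏ⁴) = 8.220 × 10⁻⁸ N
9.52 × 10³ × 1.210 × 10⁴⁴ / 8.220 × 10⁻⁸ = 1.402 × 10⁵⁵

1.402 × 10⁵⁵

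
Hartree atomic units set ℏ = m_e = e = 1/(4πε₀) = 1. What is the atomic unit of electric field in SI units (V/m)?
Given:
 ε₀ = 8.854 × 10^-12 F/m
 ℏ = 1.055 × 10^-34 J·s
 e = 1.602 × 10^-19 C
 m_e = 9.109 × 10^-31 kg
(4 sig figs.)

The unique combination of the constants set to 1 with dimensions of electric field is E_au = E_h/(e a₀) = m_e²e⁵/((4πε₀)³ℏ⁴).
E_h = 4.354 × 10^-18 J
a₀ = 5.297 × 10^-11 m
E_h/(e·a₀) = 5.131 × 10^11 V/m

5.131 × 10^11 V/m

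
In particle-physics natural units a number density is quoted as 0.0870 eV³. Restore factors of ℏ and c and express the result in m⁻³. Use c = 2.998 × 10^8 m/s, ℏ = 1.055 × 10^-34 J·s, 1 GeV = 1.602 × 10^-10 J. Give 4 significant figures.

Number density is [L]⁻³ = [E]³/(ℏc)³.
1 GeV³ → 1/(ℏc)³ × (1 GeV in J)³ = 1.299 × 10^47 m⁻³.
Convert the energy scale: 0.0870 eV³ = 8.70 × 10^-29 GeV³.
Result: 8.70 × 10^-29 × 1.299 × 10^47 = 1.130 × 10^19 m⁻³.

1.130 × 10^19 m⁻³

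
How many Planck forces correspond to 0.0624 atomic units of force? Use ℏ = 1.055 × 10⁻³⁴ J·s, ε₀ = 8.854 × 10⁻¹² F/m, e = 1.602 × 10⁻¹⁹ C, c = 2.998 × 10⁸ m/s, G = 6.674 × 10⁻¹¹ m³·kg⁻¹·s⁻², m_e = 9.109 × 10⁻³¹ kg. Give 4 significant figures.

4.237 × 10⁻⁵³

atomic unit of force: F_au = E_h/a₀ = m_e²e⁶/((4πε₀)³ℏ⁴) = 8.220 × 10⁻⁸ N
Planck force: F_P = c⁴/G = 1.210 × 10⁴⁴ N
0.0624 × 8.220 × 10⁻⁸ / 1.210 × 10⁴⁴ = 4.237 × 10⁻⁵³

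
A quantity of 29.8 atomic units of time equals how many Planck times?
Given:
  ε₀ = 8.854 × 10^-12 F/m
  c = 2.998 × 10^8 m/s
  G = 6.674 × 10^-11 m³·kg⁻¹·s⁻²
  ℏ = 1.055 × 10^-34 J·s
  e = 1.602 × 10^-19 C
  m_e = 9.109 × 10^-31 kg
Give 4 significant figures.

1.339 × 10^28

atomic unit of time: τ_au = (4πε₀)²ℏ³/(m_e e⁴) = 2.423 × 10^-17 s
Planck time: t_P = √(ℏG/c⁵) = 5.392 × 10^-44 s
29.8 × 2.423 × 10^-17 / 5.392 × 10^-44 = 1.339 × 10^28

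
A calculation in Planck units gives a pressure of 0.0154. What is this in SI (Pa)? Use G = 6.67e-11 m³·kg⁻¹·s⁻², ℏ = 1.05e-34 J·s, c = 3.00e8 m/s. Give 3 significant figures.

7.21e111 Pa

One Planck pressure: p_P = c⁷/(ℏG²) = 4.68e113 Pa.
0.0154 × 4.68e113 Pa = 7.21e111 Pa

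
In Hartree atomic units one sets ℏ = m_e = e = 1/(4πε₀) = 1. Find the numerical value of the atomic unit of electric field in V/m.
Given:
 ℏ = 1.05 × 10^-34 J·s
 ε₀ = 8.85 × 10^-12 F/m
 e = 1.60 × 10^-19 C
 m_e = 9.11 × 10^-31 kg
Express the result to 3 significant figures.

5.20 × 10^11 V/m

E_au = E_h/(e a₀) = m_e²e⁵/((4πε₀)³ℏ⁴)
E_h = 4.38 × 10^-18 J
a₀ = 5.26 × 10^-11 m
E_h/(e·a₀) = 5.20 × 10^11 V/m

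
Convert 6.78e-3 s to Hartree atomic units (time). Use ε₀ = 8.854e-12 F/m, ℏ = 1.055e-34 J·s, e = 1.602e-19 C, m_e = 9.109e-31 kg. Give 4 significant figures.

2.798e14

atomic unit of time: τ_au = (4πε₀)²ℏ³/(m_e e⁴) = 2.423e-17 s.
6.78e-3 / 2.423e-17 = 2.798e14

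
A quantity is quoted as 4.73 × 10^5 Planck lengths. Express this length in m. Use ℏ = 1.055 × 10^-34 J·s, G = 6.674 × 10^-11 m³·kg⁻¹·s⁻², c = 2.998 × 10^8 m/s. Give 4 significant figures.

7.646 × 10^-30 m

One Planck length: ℓ_P = √(ℏG/c³) = 1.616 × 10^-35 m.
4.73 × 10^5 × 1.616 × 10^-35 m = 7.646 × 10^-30 m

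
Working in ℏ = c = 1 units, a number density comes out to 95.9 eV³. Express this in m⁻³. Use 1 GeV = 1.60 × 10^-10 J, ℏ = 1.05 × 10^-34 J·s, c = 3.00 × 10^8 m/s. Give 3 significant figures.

1.26 × 10^22 m⁻³

Number density is [L]⁻³ = [E]³/(ℏc)³.
1 GeV³ → 1/(ℏc)³ × (1 GeV in J)³ = 1.31 × 10^47 m⁻³.
Convert the energy scale: 95.9 eV³ = 9.59 × 10^-26 GeV³.
Result: 9.59 × 10^-26 × 1.31 × 10^47 = 1.26 × 10^22 m⁻³.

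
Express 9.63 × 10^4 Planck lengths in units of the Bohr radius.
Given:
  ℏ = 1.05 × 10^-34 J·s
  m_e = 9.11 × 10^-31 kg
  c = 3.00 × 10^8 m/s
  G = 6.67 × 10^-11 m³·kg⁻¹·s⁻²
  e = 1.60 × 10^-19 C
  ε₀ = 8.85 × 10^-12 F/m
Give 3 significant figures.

2.95 × 10^-20

Planck length: ℓ_P = √(ℏG/c³) = 1.61 × 10^-35 m
Bohr radius: a₀ = 4πε₀ℏ²/(m_e e²) = 5.26 × 10^-11 m
9.63 × 10^4 × 1.61 × 10^-35 / 5.26 × 10^-11 = 2.95 × 10^-20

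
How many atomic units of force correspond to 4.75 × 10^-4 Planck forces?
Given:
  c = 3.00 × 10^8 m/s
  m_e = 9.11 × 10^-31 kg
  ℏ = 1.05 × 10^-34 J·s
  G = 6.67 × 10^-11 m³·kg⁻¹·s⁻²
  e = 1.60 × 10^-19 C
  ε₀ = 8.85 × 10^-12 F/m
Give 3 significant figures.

6.93 × 10^47

Planck force: F_P = c⁴/G = 1.21 × 10^44 N
atomic unit of force: F_au = E_h/a₀ = m_e²e⁶/((4πε₀)³ℏ⁴) = 8.33 × 10^-8 N
4.75 × 10^-4 × 1.21 × 10^44 / 8.33 × 10^-8 = 6.93 × 10^47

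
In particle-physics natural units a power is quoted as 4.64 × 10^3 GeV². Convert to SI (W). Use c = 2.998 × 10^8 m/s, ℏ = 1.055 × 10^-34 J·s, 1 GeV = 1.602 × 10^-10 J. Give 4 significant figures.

Power is [E]/[T] = [E]²/ℏ.
1 GeV² → 1/ℏ × (1 GeV in J)² = 2.433 × 10^14 W.
Result: 4.64 × 10^3 × 2.433 × 10^14 = 1.129 × 10^18 W.

1.129 × 10^18 W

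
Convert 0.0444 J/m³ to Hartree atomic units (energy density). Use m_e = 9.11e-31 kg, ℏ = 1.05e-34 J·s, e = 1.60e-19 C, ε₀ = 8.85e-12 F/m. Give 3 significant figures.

atomic unit of energy density: u_au = E_h/a₀³ = m_e⁴e¹⁰/((4πε₀)⁵ℏ⁸) = 3.01e13 J/m³.
0.0444 / 3.01e13 = 1.47e-15

1.47e-15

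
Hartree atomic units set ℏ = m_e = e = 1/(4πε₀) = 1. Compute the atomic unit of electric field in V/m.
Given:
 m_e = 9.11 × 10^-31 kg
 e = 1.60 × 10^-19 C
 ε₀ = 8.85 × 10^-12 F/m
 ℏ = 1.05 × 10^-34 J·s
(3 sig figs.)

5.20 × 10^11 V/m

The unique combination of the constants set to 1 with dimensions of electric field is E_au = E_h/(e a₀) = m_e²e⁵/((4πε₀)³ℏ⁴).
E_h = 4.38 × 10^-18 J
a₀ = 5.26 × 10^-11 m
E_h/(e·a₀) = 5.20 × 10^11 V/m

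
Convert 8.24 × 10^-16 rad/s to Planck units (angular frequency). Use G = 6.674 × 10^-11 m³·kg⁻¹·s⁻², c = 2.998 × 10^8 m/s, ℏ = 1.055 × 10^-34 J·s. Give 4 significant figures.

4.443 × 10^-59

Planck angular frequency: ω_P = √(c⁵/(ℏG)) = 1.855 × 10^43 rad/s.
8.24 × 10^-16 / 1.855 × 10^43 = 4.443 × 10^-59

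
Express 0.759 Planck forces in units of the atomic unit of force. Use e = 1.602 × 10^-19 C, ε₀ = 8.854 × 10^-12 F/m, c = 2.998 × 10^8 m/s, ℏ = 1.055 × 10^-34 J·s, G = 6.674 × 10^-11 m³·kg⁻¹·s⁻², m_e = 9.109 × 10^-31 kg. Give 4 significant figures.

1.118 × 10^51

Planck force: F_P = c⁴/G = 1.210 × 10^44 N
atomic unit of force: F_au = E_h/a₀ = m_e²e⁶/((4πε₀)³ℏ⁴) = 8.220 × 10^-8 N
0.759 × 1.210 × 10^44 / 8.220 × 10^-8 = 1.118 × 10^51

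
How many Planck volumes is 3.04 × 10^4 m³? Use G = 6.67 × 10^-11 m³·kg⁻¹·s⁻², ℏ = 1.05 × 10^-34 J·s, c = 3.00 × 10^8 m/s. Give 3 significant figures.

Planck volume: V_P = (ℏG/c³)^(3/2) = 4.18 × 10^-105 m³.
3.04 × 10^4 / 4.18 × 10^-105 = 7.28 × 10^108

7.28 × 10^108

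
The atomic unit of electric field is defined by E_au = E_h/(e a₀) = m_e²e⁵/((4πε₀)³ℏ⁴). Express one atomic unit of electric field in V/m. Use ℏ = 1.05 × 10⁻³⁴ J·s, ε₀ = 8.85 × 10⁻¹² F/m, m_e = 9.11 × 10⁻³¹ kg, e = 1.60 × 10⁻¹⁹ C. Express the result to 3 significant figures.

5.20 × 10¹¹ V/m

E_au = E_h/(e a₀) = m_e²e⁵/((4πε₀)³ℏ⁴)
E_h = 4.38 × 10⁻¹⁸ J
a₀ = 5.26 × 10⁻¹¹ m
E_h/(e·a₀) = 5.20 × 10¹¹ V/m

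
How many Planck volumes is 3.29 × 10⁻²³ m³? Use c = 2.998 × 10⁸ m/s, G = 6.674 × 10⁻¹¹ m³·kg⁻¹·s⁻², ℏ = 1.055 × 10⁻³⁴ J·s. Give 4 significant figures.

7.789 × 10⁸¹

Planck volume: V_P = (ℏG/c³)^(3/2) = 4.224 × 10⁻¹⁰⁵ m³.
3.29 × 10⁻²³ / 4.224 × 10⁻¹⁰⁵ = 7.789 × 10⁸¹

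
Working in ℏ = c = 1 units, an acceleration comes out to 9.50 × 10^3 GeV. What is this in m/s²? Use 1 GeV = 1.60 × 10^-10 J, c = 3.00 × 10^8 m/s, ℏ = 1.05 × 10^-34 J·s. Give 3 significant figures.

4.34 × 10^36 m/s²

Acceleration is [L]/[T]² = c·[E]/ℏ.
1 GeV → c/ℏ × (1 GeV in J) = 4.57 × 10^32 m/s².
Result: 9.50 × 10^3 × 4.57 × 10^32 = 4.34 × 10^36 m/s².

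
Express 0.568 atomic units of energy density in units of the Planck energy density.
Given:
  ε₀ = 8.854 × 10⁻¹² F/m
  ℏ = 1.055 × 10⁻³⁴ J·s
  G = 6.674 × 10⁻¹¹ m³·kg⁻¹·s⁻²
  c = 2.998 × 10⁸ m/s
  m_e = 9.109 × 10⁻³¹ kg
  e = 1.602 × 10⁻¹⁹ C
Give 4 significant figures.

atomic unit of energy density: u_au = E_h/a₀³ = m_e⁴e¹⁰/((4πε₀)⁵ℏ⁸) = 2.929 × 10¹³ J/m³
Planck energy density: u_P = c⁷/(ℏG²) = 4.632 × 10¹¹³ J/m³
0.568 × 2.929 × 10¹³ / 4.632 × 10¹¹³ = 3.592 × 10⁻¹⁰¹

3.592 × 10⁻¹⁰¹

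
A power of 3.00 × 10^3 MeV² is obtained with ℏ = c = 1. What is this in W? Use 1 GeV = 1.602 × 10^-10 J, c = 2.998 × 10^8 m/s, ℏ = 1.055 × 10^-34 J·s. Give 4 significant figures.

Power is [E]/[T] = [E]²/ℏ.
1 GeV² → 1/ℏ × (1 GeV in J)² = 2.433 × 10^14 W.
Convert the energy scale: 3.00 × 10^3 MeV² = 3.00 × 10^-3 GeV².
Result: 3.00 × 10^-3 × 2.433 × 10^14 = 7.298 × 10^11 W.

7.298 × 10^11 W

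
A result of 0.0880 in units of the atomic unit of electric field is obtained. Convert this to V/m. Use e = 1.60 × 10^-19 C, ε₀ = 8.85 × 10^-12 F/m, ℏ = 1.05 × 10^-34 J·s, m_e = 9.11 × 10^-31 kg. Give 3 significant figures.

4.58 × 10^10 V/m

One atomic unit of electric field: E_au = E_h/(e a₀) = m_e²e⁵/((4πε₀)³ℏ⁴) = 5.20 × 10^11 V/m.
0.0880 × 5.20 × 10^11 V/m = 4.58 × 10^10 V/m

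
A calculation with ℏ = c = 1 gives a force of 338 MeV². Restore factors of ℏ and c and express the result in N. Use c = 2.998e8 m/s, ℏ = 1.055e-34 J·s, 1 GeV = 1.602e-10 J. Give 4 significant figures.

274.3 N

Force is [E]/[L] = [E]²/(ℏc); restore (ℏc)⁻¹.
1 GeV² → 1/(ℏc) × (1 GeV in J)² = 8.114e5 N.
Convert the energy scale: 338 MeV² = 3.38e-4 GeV².
Result: 3.38e-4 × 8.114e5 = 274.3 N.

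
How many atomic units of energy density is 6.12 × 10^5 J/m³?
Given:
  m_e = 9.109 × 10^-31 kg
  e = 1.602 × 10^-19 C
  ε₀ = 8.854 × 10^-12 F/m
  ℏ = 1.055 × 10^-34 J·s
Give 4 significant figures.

2.089 × 10^-8

atomic unit of energy density: u_au = E_h/a₀³ = m_e⁴e¹⁰/((4πε₀)⁵ℏ⁸) = 2.929 × 10^13 J/m³.
6.12 × 10^5 / 2.929 × 10^13 = 2.089 × 10^-8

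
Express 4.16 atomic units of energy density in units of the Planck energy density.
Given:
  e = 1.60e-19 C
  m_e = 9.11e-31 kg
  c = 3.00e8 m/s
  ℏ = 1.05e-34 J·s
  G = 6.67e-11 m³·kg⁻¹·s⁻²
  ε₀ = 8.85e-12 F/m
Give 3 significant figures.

2.68e-100

atomic unit of energy density: u_au = E_h/a₀³ = m_e⁴e¹⁰/((4πε₀)⁵ℏ⁸) = 3.01e13 J/m³
Planck energy density: u_P = c⁷/(ℏG²) = 4.68e113 J/m³
4.16 × 3.01e13 / 4.68e113 = 2.68e-100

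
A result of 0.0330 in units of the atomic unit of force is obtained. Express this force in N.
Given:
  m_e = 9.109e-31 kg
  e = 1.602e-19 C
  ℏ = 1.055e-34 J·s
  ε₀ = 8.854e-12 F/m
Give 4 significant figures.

2.713e-9 N

One atomic unit of force: F_au = E_h/a₀ = m_e²e⁶/((4πε₀)³ℏ⁴) = 8.220e-8 N.
0.0330 × 8.220e-8 N = 2.713e-9 N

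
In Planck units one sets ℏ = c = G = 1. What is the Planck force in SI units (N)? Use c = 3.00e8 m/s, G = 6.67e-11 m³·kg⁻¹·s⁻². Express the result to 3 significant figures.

F_P = c⁴/G
  = 8.10e33 / 6.67e-11
  = 1.21e44 N

1.21e44 N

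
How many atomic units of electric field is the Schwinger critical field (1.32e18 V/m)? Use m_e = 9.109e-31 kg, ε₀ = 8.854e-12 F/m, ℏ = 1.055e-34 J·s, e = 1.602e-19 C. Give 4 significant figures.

atomic unit of electric field: E_au = E_h/(e a₀) = m_e²e⁵/((4πε₀)³ℏ⁴) = 5.131e11 V/m.
1.32e18 / 5.131e11 = 2.573e6

2.573e6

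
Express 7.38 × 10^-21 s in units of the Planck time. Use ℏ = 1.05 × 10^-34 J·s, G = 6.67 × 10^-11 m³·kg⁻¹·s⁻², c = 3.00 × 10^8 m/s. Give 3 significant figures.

1.37 × 10^23

Planck time: t_P = √(ℏG/c⁵) = 5.37 × 10^-44 s.
7.38 × 10^-21 / 5.37 × 10^-44 = 1.37 × 10^23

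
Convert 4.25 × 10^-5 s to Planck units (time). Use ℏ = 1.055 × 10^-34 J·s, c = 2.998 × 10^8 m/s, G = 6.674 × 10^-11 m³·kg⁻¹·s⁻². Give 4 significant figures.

7.882 × 10^38

Planck time: t_P = √(ℏG/c⁵) = 5.392 × 10^-44 s.
4.25 × 10^-5 / 5.392 × 10^-44 = 7.882 × 10^38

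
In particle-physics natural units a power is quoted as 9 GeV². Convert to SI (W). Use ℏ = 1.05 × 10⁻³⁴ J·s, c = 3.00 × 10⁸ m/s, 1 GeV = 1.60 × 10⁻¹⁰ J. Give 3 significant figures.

Power is [E]/[T] = [E]²/ℏ.
1 GeV² → 1/ℏ × (1 GeV in J)² = 2.44 × 10¹⁴ W.
Result: 9 × 2.44 × 10¹⁴ = 2.19 × 10¹⁵ W.

2.19 × 10¹⁵ W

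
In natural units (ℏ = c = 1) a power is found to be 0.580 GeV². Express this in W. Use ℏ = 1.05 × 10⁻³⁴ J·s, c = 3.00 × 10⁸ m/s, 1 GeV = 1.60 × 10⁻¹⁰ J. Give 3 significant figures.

1.41 × 10¹⁴ W

Power is [E]/[T] = [E]²/ℏ.
1 GeV² → 1/ℏ × (1 GeV in J)² = 2.44 × 10¹⁴ W.
Result: 0.580 × 2.44 × 10¹⁴ = 1.41 × 10¹⁴ W.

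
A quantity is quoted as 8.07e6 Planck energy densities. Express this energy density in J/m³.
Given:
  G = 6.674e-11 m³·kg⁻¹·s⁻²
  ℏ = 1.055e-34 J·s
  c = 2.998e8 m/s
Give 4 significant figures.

One Planck energy density: u_P = c⁷/(ℏG²) = 4.632e113 J/m³.
8.07e6 × 4.632e113 J/m³ = 3.738e120 J/m³

3.738e120 J/m³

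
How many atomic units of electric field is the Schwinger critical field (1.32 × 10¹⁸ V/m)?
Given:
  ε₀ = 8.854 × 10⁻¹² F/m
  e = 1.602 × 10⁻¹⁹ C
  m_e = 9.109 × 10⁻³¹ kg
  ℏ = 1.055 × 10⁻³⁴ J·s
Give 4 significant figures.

2.573 × 10⁶

atomic unit of electric field: E_au = E_h/(e a₀) = m_e²e⁵/((4πε₀)³ℏ⁴) = 5.131 × 10¹¹ V/m.
1.32 × 10¹⁸ / 5.131 × 10¹¹ = 2.573 × 10⁶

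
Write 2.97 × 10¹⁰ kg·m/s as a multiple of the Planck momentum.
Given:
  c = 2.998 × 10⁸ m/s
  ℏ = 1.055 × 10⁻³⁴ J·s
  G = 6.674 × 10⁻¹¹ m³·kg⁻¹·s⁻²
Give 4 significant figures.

4.551 × 10⁹

Planck momentum: p_P = √(ℏc³/G) = 6.527 kg·m/s.
2.97 × 10¹⁰ / 6.527 = 4.551 × 10⁹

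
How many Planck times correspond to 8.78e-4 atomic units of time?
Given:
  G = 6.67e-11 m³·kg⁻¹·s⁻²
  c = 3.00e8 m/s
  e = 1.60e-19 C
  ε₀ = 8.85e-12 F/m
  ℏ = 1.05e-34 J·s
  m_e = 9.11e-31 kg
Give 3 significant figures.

atomic unit of time: τ_au = (4πε₀)²ℏ³/(m_e e⁴) = 2.40e-17 s
Planck time: t_P = √(ℏG/c⁵) = 5.37e-44 s
8.78e-4 × 2.40e-17 / 5.37e-44 = 3.92e23

3.92e23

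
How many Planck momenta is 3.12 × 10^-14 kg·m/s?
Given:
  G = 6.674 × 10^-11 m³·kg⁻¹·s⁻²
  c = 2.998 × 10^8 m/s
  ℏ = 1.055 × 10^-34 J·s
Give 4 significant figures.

4.781 × 10^-15

Planck momentum: p_P = √(ℏc³/G) = 6.527 kg·m/s.
3.12 × 10^-14 / 6.527 = 4.781 × 10^-15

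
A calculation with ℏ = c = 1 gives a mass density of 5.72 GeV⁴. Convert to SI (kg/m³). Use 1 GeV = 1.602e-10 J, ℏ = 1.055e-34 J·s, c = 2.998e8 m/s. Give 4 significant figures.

1.325e21 kg/m³

Mass density is [E]/(c²[L]³) = [E]⁴/(ℏ³c⁵).
1 GeV⁴ → 1/(ℏ³c⁵) × (1 GeV in J)⁴ = 2.316e20 kg/m³.
Result: 5.72 × 2.316e20 = 1.325e21 kg/m³.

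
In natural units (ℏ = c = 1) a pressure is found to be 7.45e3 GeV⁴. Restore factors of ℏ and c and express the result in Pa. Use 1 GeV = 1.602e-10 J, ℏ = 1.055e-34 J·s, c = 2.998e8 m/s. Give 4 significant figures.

1.551e41 Pa

Pressure is [E]/[L]³ = [E]⁴/(ℏc)³.
1 GeV⁴ → 1/(ℏc)³ × (1 GeV in J)⁴ = 2.082e37 Pa.
Result: 7.45e3 × 2.082e37 = 1.551e41 Pa.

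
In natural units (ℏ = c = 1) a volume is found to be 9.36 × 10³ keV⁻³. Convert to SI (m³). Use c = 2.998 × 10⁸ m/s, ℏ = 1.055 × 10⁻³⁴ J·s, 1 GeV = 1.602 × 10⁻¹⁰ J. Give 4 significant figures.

Volume is [L]³ = [E]⁻³·(ℏc)³.
1 GeV⁻³ → (ℏc)³ × (1 GeV in J)⁻³ = 7.696 × 10⁻⁴⁸ m³.
Convert the energy scale: 9.36 × 10³ keV⁻³ = 9.36 × 10²¹ GeV⁻³.
Result: 9.36 × 10²¹ × 7.696 × 10⁻⁴⁸ = 7.203 × 10⁻²⁶ m³.

7.203 × 10⁻²⁶ m³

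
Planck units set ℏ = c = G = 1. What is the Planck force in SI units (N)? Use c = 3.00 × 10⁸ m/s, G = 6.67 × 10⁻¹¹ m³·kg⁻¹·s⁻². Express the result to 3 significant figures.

Dimensional analysis gives F_P = c⁴/G.
  = 8.10 × 10³³ / 6.67 × 10⁻¹¹
  = 1.21 × 10⁴⁴ N

1.21 × 10⁴⁴ N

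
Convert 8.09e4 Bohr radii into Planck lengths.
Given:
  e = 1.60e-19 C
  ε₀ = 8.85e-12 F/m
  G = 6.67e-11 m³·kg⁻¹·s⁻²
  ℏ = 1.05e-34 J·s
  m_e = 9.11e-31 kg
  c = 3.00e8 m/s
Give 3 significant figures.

Bohr radius: a₀ = 4πε₀ℏ²/(m_e e²) = 5.26e-11 m
Planck length: ℓ_P = √(ℏG/c³) = 1.61e-35 m
8.09e4 × 5.26e-11 / 1.61e-35 = 2.64e29

2.64e29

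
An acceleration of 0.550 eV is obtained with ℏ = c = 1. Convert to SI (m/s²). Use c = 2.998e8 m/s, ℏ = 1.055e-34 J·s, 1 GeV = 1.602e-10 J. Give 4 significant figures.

Acceleration is [L]/[T]² = c·[E]/ℏ.
1 GeV → c/ℏ × (1 GeV in J) = 4.552e32 m/s².
Convert the energy scale: 0.550 eV = 5.50e-10 GeV.
Result: 5.50e-10 × 4.552e32 = 2.504e23 m/s².

2.504e23 m/s²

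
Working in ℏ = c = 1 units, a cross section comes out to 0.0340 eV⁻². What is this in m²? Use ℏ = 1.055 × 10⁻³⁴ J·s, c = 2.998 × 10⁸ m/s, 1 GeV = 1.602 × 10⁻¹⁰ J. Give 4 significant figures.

Area is [L]² = [E]⁻²·(ℏc)²; restore (ℏc)².
1 GeV⁻² → (ℏc)² × (1 GeV in J)⁻² = 3.898 × 10⁻³² m².
Convert the energy scale: 0.0340 eV⁻² = 3.40 × 10¹⁶ GeV⁻².
Result: 3.40 × 10¹⁶ × 3.898 × 10⁻³² = 1.325 × 10⁻¹⁵ m².

1.325 × 10⁻¹⁵ m²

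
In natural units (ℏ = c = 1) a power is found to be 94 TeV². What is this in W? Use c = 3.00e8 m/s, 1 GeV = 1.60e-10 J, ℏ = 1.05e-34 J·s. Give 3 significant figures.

2.29e22 W

Power is [E]/[T] = [E]²/ℏ.
1 GeV² → 1/ℏ × (1 GeV in J)² = 2.44e14 W.
Convert the energy scale: 94 TeV² = 9.40e7 GeV².
Result: 9.40e7 × 2.44e14 = 2.29e22 W.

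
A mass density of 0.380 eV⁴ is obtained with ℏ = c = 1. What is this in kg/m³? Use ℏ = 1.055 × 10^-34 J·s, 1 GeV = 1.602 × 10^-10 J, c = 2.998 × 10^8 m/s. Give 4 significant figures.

Mass density is [E]/(c²[L]³) = [E]⁴/(ℏ³c⁵).
1 GeV⁴ → 1/(ℏ³c⁵) × (1 GeV in J)⁴ = 2.316 × 10^20 kg/m³.
Convert the energy scale: 0.380 eV⁴ = 3.80 × 10^-37 GeV⁴.
Result: 3.80 × 10^-37 × 2.316 × 10^20 = 8.801 × 10^-17 kg/m³.

8.801 × 10^-17 kg/m³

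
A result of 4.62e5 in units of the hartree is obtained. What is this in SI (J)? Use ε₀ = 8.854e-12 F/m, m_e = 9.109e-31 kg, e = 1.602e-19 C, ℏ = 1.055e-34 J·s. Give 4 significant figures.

One hartree: E_h = m_e e⁴/(4πε₀ℏ)² = 4.354e-18 J.
4.62e5 × 4.354e-18 J = 2.012e-12 J

2.012e-12 J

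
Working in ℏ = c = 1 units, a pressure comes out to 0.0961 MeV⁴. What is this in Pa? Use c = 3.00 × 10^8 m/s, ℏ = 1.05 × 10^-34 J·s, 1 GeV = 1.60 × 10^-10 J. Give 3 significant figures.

2.01 × 10^24 Pa

Pressure is [E]/[L]³ = [E]⁴/(ℏc)³.
1 GeV⁴ → 1/(ℏc)³ × (1 GeV in J)⁴ = 2.10 × 10^37 Pa.
Convert the energy scale: 0.0961 MeV⁴ = 9.61 × 10^-14 GeV⁴.
Result: 9.61 × 10^-14 × 2.10 × 10^37 = 2.01 × 10^24 Pa.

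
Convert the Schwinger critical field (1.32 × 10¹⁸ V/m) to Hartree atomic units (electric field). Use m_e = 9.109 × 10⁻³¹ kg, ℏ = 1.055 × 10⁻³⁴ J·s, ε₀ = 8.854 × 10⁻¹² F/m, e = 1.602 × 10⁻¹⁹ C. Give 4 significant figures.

atomic unit of electric field: E_au = E_h/(e a₀) = m_e²e⁵/((4πε₀)³ℏ⁴) = 5.131 × 10¹¹ V/m.
1.32 × 10¹⁸ / 5.131 × 10¹¹ = 2.573 × 10⁶

2.573 × 10⁶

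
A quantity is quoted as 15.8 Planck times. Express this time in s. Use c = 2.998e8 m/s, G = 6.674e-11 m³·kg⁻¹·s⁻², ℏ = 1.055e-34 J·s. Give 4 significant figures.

One Planck time: t_P = √(ℏG/c⁵) = 5.392e-44 s.
15.8 × 5.392e-44 s = 8.519e-43 s

8.519e-43 s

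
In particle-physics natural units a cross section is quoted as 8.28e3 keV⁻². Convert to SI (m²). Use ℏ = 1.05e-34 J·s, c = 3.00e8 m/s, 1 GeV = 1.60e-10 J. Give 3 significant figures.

Area is [L]² = [E]⁻²·(ℏc)²; restore (ℏc)².
1 GeV⁻² → (ℏc)² × (1 GeV in J)⁻² = 3.88e-32 m².
Convert the energy scale: 8.28e3 keV⁻² = 8.28e15 GeV⁻².
Result: 8.28e15 × 3.88e-32 = 3.21e-16 m².

3.21e-16 m²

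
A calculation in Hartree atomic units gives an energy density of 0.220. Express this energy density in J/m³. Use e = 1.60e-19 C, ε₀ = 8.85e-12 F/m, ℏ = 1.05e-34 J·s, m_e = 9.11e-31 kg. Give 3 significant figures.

One atomic unit of energy density: u_au = E_h/a₀³ = m_e⁴e¹⁰/((4πε₀)⁵ℏ⁸) = 3.01e13 J/m³.
0.220 × 3.01e13 J/m³ = 6.63e12 J/m³

6.63e12 J/m³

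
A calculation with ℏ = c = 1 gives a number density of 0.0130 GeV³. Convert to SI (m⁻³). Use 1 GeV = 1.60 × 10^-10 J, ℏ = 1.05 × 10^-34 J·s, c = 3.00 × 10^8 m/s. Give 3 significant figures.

Number density is [L]⁻³ = [E]³/(ℏc)³.
1 GeV³ → 1/(ℏc)³ × (1 GeV in J)³ = 1.31 × 10^47 m⁻³.
Result: 0.0130 × 1.31 × 10^47 = 1.70 × 10^45 m⁻³.

1.70 × 10^45 m⁻³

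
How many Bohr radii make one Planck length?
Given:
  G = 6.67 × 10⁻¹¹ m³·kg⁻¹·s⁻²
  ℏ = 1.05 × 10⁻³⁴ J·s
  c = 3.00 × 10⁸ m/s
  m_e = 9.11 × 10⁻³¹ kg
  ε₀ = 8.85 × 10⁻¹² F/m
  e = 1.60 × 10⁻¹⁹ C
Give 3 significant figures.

Planck length: ℓ_P = √(ℏG/c³) = 1.61 × 10⁻³⁵ m
Bohr radius: a₀ = 4πε₀ℏ²/(m_e e²) = 5.26 × 10⁻¹¹ m
ratio = 1.61 × 10⁻³⁵ / 5.26 × 10⁻¹¹ = 3.06 × 10⁻²⁵

3.06 × 10⁻²⁵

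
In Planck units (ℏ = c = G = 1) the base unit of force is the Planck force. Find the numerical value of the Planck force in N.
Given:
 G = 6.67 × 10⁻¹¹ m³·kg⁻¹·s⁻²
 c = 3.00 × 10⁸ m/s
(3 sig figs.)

F_P = c⁴/G
  = 8.10 × 10³³ / 6.67 × 10⁻¹¹
  = 1.21 × 10⁴⁴ N

1.21 × 10⁴⁴ N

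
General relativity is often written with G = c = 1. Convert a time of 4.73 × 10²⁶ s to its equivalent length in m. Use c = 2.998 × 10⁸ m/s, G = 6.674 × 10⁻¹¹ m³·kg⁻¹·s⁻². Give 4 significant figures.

1.418 × 10³⁵ m

Time → length via c.
4.73 × 10²⁶ s × (c) = 1.418 × 10³⁵ m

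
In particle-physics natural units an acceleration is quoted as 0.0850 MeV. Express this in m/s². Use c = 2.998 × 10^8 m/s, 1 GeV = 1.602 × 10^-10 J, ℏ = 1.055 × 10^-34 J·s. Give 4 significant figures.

Acceleration is [L]/[T]² = c·[E]/ℏ.
1 GeV → c/ℏ × (1 GeV in J) = 4.552 × 10^32 m/s².
Convert the energy scale: 0.0850 MeV = 8.50 × 10^-5 GeV.
Result: 8.50 × 10^-5 × 4.552 × 10^32 = 3.870 × 10^28 m/s².

3.870 × 10^28 m/s²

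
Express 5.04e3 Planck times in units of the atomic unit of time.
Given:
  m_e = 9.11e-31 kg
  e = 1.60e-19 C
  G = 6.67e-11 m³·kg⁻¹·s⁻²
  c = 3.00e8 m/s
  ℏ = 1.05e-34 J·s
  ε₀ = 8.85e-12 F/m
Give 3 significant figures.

Planck time: t_P = √(ℏG/c⁵) = 5.37e-44 s
atomic unit of time: τ_au = (4πε₀)²ℏ³/(m_e e⁴) = 2.40e-17 s
5.04e3 × 5.37e-44 / 2.40e-17 = 1.13e-23

1.13e-23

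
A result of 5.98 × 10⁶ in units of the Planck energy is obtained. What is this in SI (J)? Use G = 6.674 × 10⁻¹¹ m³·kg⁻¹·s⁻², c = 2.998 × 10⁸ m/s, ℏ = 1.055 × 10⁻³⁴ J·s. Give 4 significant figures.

1.170 × 10¹⁶ J

One Planck energy: E_P = √(ℏc⁵/G) = 1.957 × 10⁹ J.
5.98 × 10⁶ × 1.957 × 10⁹ J = 1.170 × 10¹⁶ J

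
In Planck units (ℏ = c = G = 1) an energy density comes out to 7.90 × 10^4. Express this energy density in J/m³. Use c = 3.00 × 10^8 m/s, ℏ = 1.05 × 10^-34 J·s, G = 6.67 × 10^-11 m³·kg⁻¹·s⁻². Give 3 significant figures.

One Planck energy density: u_P = c⁷/(ℏG²) = 4.68 × 10^113 J/m³.
7.90 × 10^4 × 4.68 × 10^113 J/m³ = 3.70 × 10^118 J/m³

3.70 × 10^118 J/m³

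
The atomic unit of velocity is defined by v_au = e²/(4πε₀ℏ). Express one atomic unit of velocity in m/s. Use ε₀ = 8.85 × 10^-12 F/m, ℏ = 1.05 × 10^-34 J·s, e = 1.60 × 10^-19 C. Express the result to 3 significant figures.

2.19 × 10^6 m/s

v_au = e²/(4πε₀ℏ)
  = 2.56 × 10^-38 / 1.17 × 10^-44
  = 2.19 × 10^6 m/s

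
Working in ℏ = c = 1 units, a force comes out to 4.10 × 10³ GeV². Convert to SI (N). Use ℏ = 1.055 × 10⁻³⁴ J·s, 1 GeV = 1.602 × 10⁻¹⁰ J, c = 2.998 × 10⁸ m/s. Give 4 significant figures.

Force is [E]/[L] = [E]²/(ℏc); restore (ℏc)⁻¹.
1 GeV² → 1/(ℏc) × (1 GeV in J)² = 8.114 × 10⁵ N.
Result: 4.10 × 10³ × 8.114 × 10⁵ = 3.327 × 10⁹ N.

3.327 × 10⁹ N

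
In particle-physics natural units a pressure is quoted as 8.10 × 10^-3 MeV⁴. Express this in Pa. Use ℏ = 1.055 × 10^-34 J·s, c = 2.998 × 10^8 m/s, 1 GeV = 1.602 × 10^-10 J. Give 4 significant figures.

1.686 × 10^23 Pa

Pressure is [E]/[L]³ = [E]⁴/(ℏc)³.
1 GeV⁴ → 1/(ℏc)³ × (1 GeV in J)⁴ = 2.082 × 10^37 Pa.
Convert the energy scale: 8.10 × 10^-3 MeV⁴ = 8.10 × 10^-15 GeV⁴.
Result: 8.10 × 10^-15 × 2.082 × 10^37 = 1.686 × 10^23 Pa.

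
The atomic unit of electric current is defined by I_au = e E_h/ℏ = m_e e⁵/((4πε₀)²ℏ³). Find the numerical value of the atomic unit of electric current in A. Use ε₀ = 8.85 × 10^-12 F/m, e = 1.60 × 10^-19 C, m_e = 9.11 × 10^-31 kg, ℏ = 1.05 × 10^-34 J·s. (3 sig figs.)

6.67 × 10^-3 A

I_au = e E_h/ℏ = m_e e⁵/((4πε₀)²ℏ³)
E_h = 4.38 × 10^-18 J
e·E_h/ℏ = 6.67 × 10^-3 A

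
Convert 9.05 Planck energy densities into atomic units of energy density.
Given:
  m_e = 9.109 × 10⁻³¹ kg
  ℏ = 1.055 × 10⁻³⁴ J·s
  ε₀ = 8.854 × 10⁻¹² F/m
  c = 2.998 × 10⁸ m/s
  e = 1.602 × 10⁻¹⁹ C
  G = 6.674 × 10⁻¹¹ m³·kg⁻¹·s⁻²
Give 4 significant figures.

1.431 × 10¹⁰¹

Planck energy density: u_P = c⁷/(ℏG²) = 4.632 × 10¹¹³ J/m³
atomic unit of energy density: u_au = E_h/a₀³ = m_e⁴e¹⁰/((4πε₀)⁵ℏ⁸) = 2.929 × 10¹³ J/m³
9.05 × 4.632 × 10¹¹³ / 2.929 × 10¹³ = 1.431 × 10¹⁰¹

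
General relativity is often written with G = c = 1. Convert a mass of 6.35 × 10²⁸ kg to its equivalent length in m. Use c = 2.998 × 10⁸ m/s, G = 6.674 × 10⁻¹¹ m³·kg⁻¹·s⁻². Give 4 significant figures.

In G = c = 1 units mass has dimensions of length; the conversion factor is G/c².
6.35 × 10²⁸ kg × (G/c²) = 47.15 m

47.15 m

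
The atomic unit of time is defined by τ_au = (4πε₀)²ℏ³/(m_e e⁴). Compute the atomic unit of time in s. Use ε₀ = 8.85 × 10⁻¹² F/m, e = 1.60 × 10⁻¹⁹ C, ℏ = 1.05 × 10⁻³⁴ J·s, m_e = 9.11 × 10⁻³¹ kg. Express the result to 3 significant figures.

τ_au = (4πε₀)²ℏ³/(m_e e⁴)
E_h = 4.38 × 10⁻¹⁸ J
ℏ/E_h = 2.40 × 10⁻¹⁷ s

2.40 × 10⁻¹⁷ s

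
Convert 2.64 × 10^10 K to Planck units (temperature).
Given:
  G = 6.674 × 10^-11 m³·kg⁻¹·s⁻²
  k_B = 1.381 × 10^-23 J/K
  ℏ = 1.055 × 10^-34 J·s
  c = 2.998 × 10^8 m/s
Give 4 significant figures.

1.863 × 10^-22

Planck temperature: T_P = √(ℏc⁵/G) / k_B = 1.417 × 10^32 K.
2.64 × 10^10 / 1.417 × 10^32 = 1.863 × 10^-22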